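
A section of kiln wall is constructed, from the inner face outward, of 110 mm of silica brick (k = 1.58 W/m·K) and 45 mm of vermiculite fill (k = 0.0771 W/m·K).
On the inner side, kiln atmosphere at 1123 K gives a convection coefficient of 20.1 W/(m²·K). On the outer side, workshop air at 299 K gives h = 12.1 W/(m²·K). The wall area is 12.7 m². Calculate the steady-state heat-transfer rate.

Thermal resistances in series:
R_inner film = 1/(h_i·A) = 1/(20.1×12.7) = 0.003917 K/W
R_silica brick = L/(kA) = 0.11/(1.58×12.7) = 0.005482 K/W
R_vermiculite fill = L/(kA) = 0.045/(0.0771×12.7) = 0.04596 K/W
R_outer film = 1/(h_o·A) = 1/(12.1×12.7) = 0.006507 K/W
R_total = 0.06186 K/W
Q = ΔT / R_total = 824 / 0.06186

Q ≈ 13300 W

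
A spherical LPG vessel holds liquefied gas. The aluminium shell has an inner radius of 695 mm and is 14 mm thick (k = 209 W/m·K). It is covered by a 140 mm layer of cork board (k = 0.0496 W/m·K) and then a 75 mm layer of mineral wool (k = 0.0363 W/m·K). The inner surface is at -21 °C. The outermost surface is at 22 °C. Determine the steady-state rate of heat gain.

Radial (spherical) resistances in series:
R_aluminium shell = (1/0.695 − 1/0.709)/(4π×209) = 1.082×10^-5 K/W
R_cork board = (1/0.709 − 1/0.849)/(4π×0.0496) = 0.3731 K/W
R_mineral wool = (1/0.849 − 1/0.924)/(4π×0.0363) = 0.2096 K/W
R_total = 0.5827 K/W
Q = ΔT/R_total = 43/0.5827

Q ≈ 73.8 W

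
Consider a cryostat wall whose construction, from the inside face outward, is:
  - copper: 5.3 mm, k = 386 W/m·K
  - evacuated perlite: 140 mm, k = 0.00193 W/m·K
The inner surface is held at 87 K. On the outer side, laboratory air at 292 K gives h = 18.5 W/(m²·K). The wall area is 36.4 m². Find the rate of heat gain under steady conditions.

Treating each layer as a thermal resistance in series:
R_copper = L/(kA) = 0.0053/(386×36.4) = 3.772×10^-7 K/W
R_evacuated perlite = L/(kA) = 0.14/(0.00193×36.4) = 1.993 K/W
R_outer film = 1/(h_o·A) = 1/(18.5×36.4) = 0.001485 K/W
R_total = 1.994 K/W
Q = ΔT / R_total = 205 / 1.994

Q ≈ 103 W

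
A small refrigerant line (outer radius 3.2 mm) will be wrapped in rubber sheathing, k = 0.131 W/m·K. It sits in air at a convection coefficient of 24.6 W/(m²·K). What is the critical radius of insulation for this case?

r_cr ≈ 5.33 mm

For a cylinder r_cr = k/h = 0.131/24.6
r_cr = 5.33 mm; since the bare radius (3.2 mm) is below r_cr, adding a thin layer of insulation will *increase* heat loss.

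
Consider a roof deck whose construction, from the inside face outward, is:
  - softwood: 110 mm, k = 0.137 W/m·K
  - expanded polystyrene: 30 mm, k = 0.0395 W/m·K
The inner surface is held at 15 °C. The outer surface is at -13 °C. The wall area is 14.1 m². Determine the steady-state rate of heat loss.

Series thermal resistances:
R_softwood = L/(kA) = 0.11/(0.137×14.1) = 0.05694 K/W
R_expanded polystyrene = L/(kA) = 0.03/(0.0395×14.1) = 0.05386 K/W
R_total = 0.1108 K/W
Q = ΔT / R_total = 28 / 0.1108

Q ≈ 253 W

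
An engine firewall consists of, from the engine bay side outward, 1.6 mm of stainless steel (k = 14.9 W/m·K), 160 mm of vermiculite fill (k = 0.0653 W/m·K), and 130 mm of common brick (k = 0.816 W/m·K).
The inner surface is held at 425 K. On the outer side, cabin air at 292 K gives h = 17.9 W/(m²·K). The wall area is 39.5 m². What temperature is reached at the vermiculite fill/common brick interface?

T ≈ 303 K

Using the resistance-network approach (series):
R_stainless steel = L/(kA) = 0.0016/(14.9×39.5) = 2.719×10^-6 K/W
R_vermiculite fill = L/(kA) = 0.16/(0.0653×39.5) = 0.06203 K/W
R_common brick = L/(kA) = 0.13/(0.816×39.5) = 0.004033 K/W
R_outer film = 1/(h_o·A) = 1/(17.9×39.5) = 0.001414 K/W
R_total = 0.06748 K/W;  Q = ΔT/R_total = 133/0.06748 = 1971 W
T_interface = T_inner − Q·ΣR(inner→interface) = 425 − 1970×0.06203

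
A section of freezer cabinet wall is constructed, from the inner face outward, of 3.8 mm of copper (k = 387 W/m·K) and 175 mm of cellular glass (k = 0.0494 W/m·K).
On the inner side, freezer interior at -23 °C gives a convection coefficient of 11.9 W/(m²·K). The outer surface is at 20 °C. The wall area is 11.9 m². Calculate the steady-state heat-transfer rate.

Treating each layer as a thermal resistance in series:
R_inner film = 1/(h_i·A) = 1/(11.9×11.9) = 0.007062 K/W
R_copper = L/(kA) = 0.0038/(387×11.9) = 8.251×10^-7 K/W
R_cellular glass = L/(kA) = 0.175/(0.0494×11.9) = 0.2977 K/W
R_total = 0.3048 K/W
Q = ΔT / R_total = 43 / 0.3048

Q ≈ 141 W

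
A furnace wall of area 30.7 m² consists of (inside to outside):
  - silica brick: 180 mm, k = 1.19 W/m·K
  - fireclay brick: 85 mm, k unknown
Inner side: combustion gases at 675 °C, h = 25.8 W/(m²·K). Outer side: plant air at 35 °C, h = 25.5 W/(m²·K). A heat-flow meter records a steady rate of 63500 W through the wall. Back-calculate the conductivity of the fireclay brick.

k ≈ 1.06 W/(m·K)

Model the wall as resistances in series:
R_inner film = 1/(h_i·A) = 1/(25.8×30.7) = 0.001263 K/W
R_silica brick = L/(kA) = 0.18/(1.19×30.7) = 0.004927 K/W
R_outer film = 1/(h_o·A) = 1/(25.5×30.7) = 0.001277 K/W
Sum of known resistances R_other = 0.007467 K/W
Total R = ΔT/Q = 640/63500 = 0.01008 K/W
R_fireclay brick = R_total − R_other = 0.002612 K/W
k = L/(R·A) = 0.085/(0.002612×30.7)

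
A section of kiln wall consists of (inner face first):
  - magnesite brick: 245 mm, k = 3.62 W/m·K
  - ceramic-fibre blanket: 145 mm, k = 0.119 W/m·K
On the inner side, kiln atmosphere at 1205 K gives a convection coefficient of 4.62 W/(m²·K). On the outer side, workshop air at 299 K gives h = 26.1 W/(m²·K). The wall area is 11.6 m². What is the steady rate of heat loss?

Thermal resistances in series:
R_inner film = 1/(h_i·A) = 1/(4.62×11.6) = 0.01866 K/W
R_magnesite brick = L/(kA) = 0.245/(3.62×11.6) = 0.005834 K/W
R_ceramic-fibre blanket = L/(kA) = 0.145/(0.119×11.6) = 0.105 K/W
R_outer film = 1/(h_o·A) = 1/(26.1×11.6) = 0.003303 K/W
R_total = 0.1328 K/W
Q = ΔT / R_total = 906 / 0.1328

Q ≈ 6820 W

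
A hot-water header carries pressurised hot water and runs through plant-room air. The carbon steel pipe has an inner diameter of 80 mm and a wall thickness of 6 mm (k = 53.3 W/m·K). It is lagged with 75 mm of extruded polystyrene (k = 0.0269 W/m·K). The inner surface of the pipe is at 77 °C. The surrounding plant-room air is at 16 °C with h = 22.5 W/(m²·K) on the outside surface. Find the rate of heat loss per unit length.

Per-layer cylindrical resistances, series-summed:
R_carbon steel pipe wall = ln(46/40)/(2π×53.3×1) = 4.173×10^-4 K/W
R_extruded polystyrene = ln(121/46)/(2π×0.0269×1) = 5.722 K/W
R_outer film = 1/(h_o·2πr_oL) = 1/(22.5×2π×0.121×1) = 0.05846 K/W
R_total = 5.781 K/W
Q = ΔT/R_total = 61/5.781

q′ ≈ 10.6 W/m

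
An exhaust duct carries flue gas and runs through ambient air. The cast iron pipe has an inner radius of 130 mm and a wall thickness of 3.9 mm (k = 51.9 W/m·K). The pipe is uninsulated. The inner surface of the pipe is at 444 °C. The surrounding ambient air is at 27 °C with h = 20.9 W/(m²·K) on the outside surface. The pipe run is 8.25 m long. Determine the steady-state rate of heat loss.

Q ≈ 60400 W

Radial resistances (cylindrical: R_cond = ln(r_o/r_i)/(2πkL), R_conv = 1/(h·2πrL)):
R_cast iron pipe wall = ln(133.9/130)/(2π×51.9×8.25) = 1.099×10^-5 K/W
R_outer film = 1/(h_o·2πr_oL) = 1/(20.9×2π×0.1339×8.25) = 0.006893 K/W
R_total = 0.006904 K/W
Q = ΔT/R_total = 417/0.006904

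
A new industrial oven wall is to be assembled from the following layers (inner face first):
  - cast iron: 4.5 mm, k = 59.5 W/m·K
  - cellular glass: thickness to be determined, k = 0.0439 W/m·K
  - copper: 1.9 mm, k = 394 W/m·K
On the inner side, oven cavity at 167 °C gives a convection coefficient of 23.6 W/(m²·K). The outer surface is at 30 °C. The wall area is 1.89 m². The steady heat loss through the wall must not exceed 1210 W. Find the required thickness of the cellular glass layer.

L ≈ 7.53 mm

Series thermal resistances:
R_inner film = 1/(h_i·A) = 1/(23.6×1.89) = 0.02242 K/W
R_cast iron = L/(kA) = 0.0045/(59.5×1.89) = 4.002×10^-5 K/W
R_copper = L/(kA) = 0.0019/(394×1.89) = 2.552×10^-6 K/W
Sum of the known resistances R_other = 0.02246 K/W
Required total resistance R_tot = ΔT/Q_allow = 137/1210 = 0.1132 K/W
R_cellular glass = R_tot − R_other = 0.09076 K/W
L = R·k·A = 0.09076×0.0439×1.89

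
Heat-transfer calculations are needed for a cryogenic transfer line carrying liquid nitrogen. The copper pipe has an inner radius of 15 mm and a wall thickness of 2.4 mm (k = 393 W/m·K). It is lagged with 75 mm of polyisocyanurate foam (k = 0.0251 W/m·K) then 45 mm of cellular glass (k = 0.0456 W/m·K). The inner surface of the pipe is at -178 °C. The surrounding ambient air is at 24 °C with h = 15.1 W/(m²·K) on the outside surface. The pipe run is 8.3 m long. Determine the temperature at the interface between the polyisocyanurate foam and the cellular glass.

Radial resistances (cylindrical: R_cond = ln(r_o/r_i)/(2πkL), R_conv = 1/(h·2πrL)):
R_copper pipe wall = ln(17.4/15)/(2π×393×8.3) = 7.242×10^-6 K/W
R_polyisocyanurate foam = ln(92.4/17.4)/(2π×0.0251×8.3) = 1.276 K/W
R_cellular glass = ln(137.4/92.4)/(2π×0.0456×8.3) = 0.1668 K/W
R_outer film = 1/(h_o·2πr_oL) = 1/(15.1×2π×0.1374×8.3) = 0.009242 K/W
R_total = 1.452 K/W
Q = ΔT/R_total = 202/1.452
Q = 139 W
T_interface = T_inner + Q·ΣR(inner→interface) = -178 + 139×1.276

T ≈ -0.503 °C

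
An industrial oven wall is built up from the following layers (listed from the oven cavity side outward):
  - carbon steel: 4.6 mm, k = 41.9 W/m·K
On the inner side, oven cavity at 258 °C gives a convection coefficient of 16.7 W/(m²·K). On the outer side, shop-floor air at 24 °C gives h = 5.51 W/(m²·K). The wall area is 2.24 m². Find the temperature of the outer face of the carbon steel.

T ≈ 200 °C

Thermal resistances in series:
R_inner film = 1/(h_i·A) = 1/(16.7×2.24) = 0.02673 K/W
R_carbon steel = L/(kA) = 0.0046/(41.9×2.24) = 4.901×10^-5 K/W
R_outer film = 1/(h_o·A) = 1/(5.51×2.24) = 0.08102 K/W
R_total = 0.1078 K/W;  Q = ΔT/R_total = 234/0.1078 = 2171 W
T_interface = T_inner − Q·ΣR(inner→interface) = 258 − 2170×0.02678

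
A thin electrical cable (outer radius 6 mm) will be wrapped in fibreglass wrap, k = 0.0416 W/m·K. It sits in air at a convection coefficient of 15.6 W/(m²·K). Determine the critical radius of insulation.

r_cr ≈ 2.67 mm

For a cylinder r_cr = k/h = 0.0416/15.6
r_cr = 2.67 mm; since the bare radius (6 mm) is above r_cr, any added insulation will reduce heat loss.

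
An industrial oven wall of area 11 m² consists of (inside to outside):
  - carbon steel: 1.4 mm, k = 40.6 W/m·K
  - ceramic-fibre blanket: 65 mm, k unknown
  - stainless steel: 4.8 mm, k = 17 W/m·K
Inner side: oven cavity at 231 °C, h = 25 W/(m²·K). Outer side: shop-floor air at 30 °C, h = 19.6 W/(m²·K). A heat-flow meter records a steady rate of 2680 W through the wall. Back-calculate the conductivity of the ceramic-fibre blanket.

k ≈ 0.0886 W/(m·K)

Treating each layer as a thermal resistance in series:
R_inner film = 1/(h_i·A) = 1/(25×11) = 0.003636 K/W
R_carbon steel = L/(kA) = 0.0014/(40.6×11) = 3.135×10^-6 K/W
R_stainless steel = L/(kA) = 0.0048/(17×11) = 2.567×10^-5 K/W
R_outer film = 1/(h_o·A) = 1/(19.6×11) = 0.004638 K/W
Sum of known resistances R_other = 0.008303 K/W
Total R = ΔT/Q = 201/2680 = 0.075 K/W
R_ceramic-fibre blanket = R_total − R_other = 0.0667 K/W
k = L/(R·A) = 0.065/(0.0667×11)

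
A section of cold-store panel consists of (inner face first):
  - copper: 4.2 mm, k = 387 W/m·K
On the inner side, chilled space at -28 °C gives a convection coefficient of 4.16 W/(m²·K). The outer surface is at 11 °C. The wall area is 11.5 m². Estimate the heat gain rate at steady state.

Q ≈ 1870 W

Thermal resistances in series:
R_inner film = 1/(h_i·A) = 1/(4.16×11.5) = 0.0209 K/W
R_copper = L/(kA) = 0.0042/(387×11.5) = 9.437×10^-7 K/W
R_total = 0.0209 K/W
Q = ΔT / R_total = 39 / 0.0209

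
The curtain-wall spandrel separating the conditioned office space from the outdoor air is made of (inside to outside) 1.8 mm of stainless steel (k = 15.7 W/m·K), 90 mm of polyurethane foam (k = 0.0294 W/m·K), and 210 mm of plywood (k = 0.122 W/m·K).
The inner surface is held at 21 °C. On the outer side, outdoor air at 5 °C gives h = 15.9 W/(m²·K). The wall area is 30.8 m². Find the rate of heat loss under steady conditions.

Q ≈ 102 W

Series thermal resistances:
R_stainless steel = L/(kA) = 0.0018/(15.7×30.8) = 3.722×10^-6 K/W
R_polyurethane foam = L/(kA) = 0.09/(0.0294×30.8) = 0.09939 K/W
R_plywood = L/(kA) = 0.21/(0.122×30.8) = 0.05589 K/W
R_outer film = 1/(h_o·A) = 1/(15.9×30.8) = 0.002042 K/W
R_total = 0.1573 K/W
Q = ΔT / R_total = 16 / 0.1573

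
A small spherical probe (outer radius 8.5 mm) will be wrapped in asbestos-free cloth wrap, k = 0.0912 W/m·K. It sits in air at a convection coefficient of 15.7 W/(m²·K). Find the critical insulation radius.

r_cr ≈ 11.6 mm

For a sphere r_cr = 2k/h = 2×0.0912/15.7
r_cr = 11.6 mm; since the bare radius (8.5 mm) is below r_cr, adding a thin layer of insulation will *increase* heat loss.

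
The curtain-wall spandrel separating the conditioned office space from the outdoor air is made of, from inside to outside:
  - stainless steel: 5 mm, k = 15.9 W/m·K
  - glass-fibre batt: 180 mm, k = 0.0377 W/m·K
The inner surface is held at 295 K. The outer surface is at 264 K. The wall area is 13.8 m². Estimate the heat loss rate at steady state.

Thermal resistances in series:
R_stainless steel = L/(kA) = 0.005/(15.9×13.8) = 2.279×10^-5 K/W
R_glass-fibre batt = L/(kA) = 0.18/(0.0377×13.8) = 0.346 K/W
R_total = 0.346 K/W
Q = ΔT / R_total = 31 / 0.346

Q ≈ 89.6 W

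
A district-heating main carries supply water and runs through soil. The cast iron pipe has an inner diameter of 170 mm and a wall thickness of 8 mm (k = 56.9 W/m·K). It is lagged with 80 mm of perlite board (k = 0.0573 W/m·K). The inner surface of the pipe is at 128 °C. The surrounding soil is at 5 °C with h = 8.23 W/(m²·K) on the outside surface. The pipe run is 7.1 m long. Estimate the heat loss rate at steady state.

For a radial system each layer contributes R = ln(r_out/r_in)/(2πkL); films add R = 1/(hA).
R_cast iron pipe wall = ln(93/85)/(2π×56.9×7.1) = 3.544×10^-5 K/W
R_perlite board = ln(173/93)/(2π×0.0573×7.1) = 0.2428 K/W
R_outer film = 1/(h_o·2πr_oL) = 1/(8.23×2π×0.173×7.1) = 0.01574 K/W
R_total = 0.2586 K/W
Q = ΔT/R_total = 123/0.2586

Q ≈ 476 W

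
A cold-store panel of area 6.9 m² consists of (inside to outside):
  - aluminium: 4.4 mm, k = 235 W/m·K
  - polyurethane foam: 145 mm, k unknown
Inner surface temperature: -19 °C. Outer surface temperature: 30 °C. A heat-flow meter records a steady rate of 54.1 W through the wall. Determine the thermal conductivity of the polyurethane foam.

k ≈ 0.0232 W/(m·K)

Using the resistance-network approach (series):
R_aluminium = L/(kA) = 0.0044/(235×6.9) = 2.714×10^-6 K/W
Sum of known resistances R_other = 2.714×10^-6 K/W
Total R = ΔT/Q = 49/54.1 = 0.9057 K/W
R_polyurethane foam = R_total − R_other = 0.9057 K/W
k = L/(R·A) = 0.145/(0.9057×6.9)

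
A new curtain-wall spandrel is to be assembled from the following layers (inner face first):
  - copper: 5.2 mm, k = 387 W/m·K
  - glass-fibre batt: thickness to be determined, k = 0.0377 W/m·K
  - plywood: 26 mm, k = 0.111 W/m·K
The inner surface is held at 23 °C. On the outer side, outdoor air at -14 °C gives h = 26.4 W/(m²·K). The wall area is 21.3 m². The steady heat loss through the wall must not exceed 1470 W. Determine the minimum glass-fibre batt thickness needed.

Using the resistance-network approach (series):
R_copper = L/(kA) = 0.0052/(387×21.3) = 6.308×10^-7 K/W
R_plywood = L/(kA) = 0.026/(0.111×21.3) = 0.011 K/W
R_outer film = 1/(h_o·A) = 1/(26.4×21.3) = 0.001778 K/W
Sum of the known resistances R_other = 0.01278 K/W
Required total resistance R_tot = ΔT/Q_allow = 37/1470 = 0.02517 K/W
R_glass-fibre batt = R_tot − R_other = 0.01239 K/W
L = R·k·A = 0.01239×0.0377×21.3

L ≈ 9.95 mm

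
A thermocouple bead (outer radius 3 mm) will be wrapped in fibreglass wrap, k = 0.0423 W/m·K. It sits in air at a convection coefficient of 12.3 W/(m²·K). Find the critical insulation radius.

r_cr ≈ 6.88 mm

For a sphere r_cr = 2k/h = 2×0.0423/12.3
r_cr = 6.88 mm; since the bare radius (3 mm) is below r_cr, adding a thin layer of insulation will *increase* heat loss.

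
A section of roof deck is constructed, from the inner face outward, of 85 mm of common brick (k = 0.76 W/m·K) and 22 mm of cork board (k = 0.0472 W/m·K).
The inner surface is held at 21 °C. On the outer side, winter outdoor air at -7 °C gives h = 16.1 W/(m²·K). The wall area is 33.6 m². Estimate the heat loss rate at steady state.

Series thermal resistances:
R_common brick = L/(kA) = 0.085/(0.76×33.6) = 0.003329 K/W
R_cork board = L/(kA) = 0.022/(0.0472×33.6) = 0.01387 K/W
R_outer film = 1/(h_o·A) = 1/(16.1×33.6) = 0.001849 K/W
R_total = 0.01905 K/W
Q = ΔT / R_total = 28 / 0.01905

Q ≈ 1470 W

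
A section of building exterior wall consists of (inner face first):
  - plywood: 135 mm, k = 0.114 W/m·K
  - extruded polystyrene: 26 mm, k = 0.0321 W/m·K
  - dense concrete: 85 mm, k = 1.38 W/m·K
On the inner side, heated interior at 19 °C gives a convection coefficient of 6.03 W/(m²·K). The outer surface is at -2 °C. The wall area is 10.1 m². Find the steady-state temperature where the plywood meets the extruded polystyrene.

T ≈ 6.24 °C

Thermal resistances in series:
R_inner film = 1/(h_i·A) = 1/(6.03×10.1) = 0.01642 K/W
R_plywood = L/(kA) = 0.135/(0.114×10.1) = 0.1172 K/W
R_extruded polystyrene = L/(kA) = 0.026/(0.0321×10.1) = 0.08019 K/W
R_dense concrete = L/(kA) = 0.085/(1.38×10.1) = 0.006098 K/W
R_total = 0.22 K/W;  Q = ΔT/R_total = 21/0.22 = 95.47 W
T_interface = T_inner − Q·ΣR(inner→interface) = 19 − 95.5×0.1337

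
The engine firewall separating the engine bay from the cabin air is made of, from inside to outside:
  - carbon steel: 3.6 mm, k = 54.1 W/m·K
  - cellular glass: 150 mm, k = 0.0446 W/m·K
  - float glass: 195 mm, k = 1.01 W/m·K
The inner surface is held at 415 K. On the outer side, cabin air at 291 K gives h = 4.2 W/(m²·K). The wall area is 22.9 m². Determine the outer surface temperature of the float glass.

T ≈ 299 K

Series thermal resistances:
R_carbon steel = L/(kA) = 0.0036/(54.1×22.9) = 2.906×10^-6 K/W
R_cellular glass = L/(kA) = 0.15/(0.0446×22.9) = 0.1469 K/W
R_float glass = L/(kA) = 0.195/(1.01×22.9) = 0.008431 K/W
R_outer film = 1/(h_o·A) = 1/(4.2×22.9) = 0.0104 K/W
R_total = 0.1657 K/W;  Q = ΔT/R_total = 124/0.1657 = 748.4 W
T_interface = T_inner − Q·ΣR(inner→interface) = 415 − 748×0.1553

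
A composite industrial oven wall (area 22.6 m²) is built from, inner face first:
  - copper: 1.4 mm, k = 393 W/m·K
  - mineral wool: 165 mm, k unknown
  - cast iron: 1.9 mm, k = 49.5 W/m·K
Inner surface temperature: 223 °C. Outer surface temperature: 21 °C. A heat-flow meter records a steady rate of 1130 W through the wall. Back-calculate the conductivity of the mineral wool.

Thermal resistances in series:
R_copper = L/(kA) = 0.0014/(393×22.6) = 1.576×10^-7 K/W
R_cast iron = L/(kA) = 0.0019/(49.5×22.6) = 1.698×10^-6 K/W
Sum of known resistances R_other = 1.856×10^-6 K/W
Total R = ΔT/Q = 202/1130 = 0.1788 K/W
R_mineral wool = R_total − R_other = 0.1788 K/W
k = L/(R·A) = 0.165/(0.1788×22.6)

k ≈ 0.0408 W/(m·K)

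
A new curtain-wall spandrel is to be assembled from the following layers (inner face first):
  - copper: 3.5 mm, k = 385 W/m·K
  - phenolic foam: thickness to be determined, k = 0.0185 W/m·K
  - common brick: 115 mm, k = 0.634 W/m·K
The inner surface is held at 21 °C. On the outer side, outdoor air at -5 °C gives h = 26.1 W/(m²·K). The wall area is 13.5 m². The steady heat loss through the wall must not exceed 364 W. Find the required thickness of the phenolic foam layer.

Series thermal resistances:
R_copper = L/(kA) = 0.0035/(385×13.5) = 6.734×10^-7 K/W
R_common brick = L/(kA) = 0.115/(0.634×13.5) = 0.01344 K/W
R_outer film = 1/(h_o·A) = 1/(26.1×13.5) = 0.002838 K/W
Sum of the known resistances R_other = 0.01627 K/W
Required total resistance R_tot = ΔT/Q_allow = 26/364 = 0.07143 K/W
R_phenolic foam = R_tot − R_other = 0.05515 K/W
L = R·k·A = 0.05515×0.0185×13.5

L ≈ 13.8 mm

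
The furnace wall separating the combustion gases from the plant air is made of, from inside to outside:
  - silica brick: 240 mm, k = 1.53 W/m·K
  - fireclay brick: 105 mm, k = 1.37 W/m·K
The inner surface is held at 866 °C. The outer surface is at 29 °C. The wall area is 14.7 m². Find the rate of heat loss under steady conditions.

Thermal resistances in series:
R_silica brick = L/(kA) = 0.24/(1.53×14.7) = 0.01067 K/W
R_fireclay brick = L/(kA) = 0.105/(1.37×14.7) = 0.005214 K/W
R_total = 0.01588 K/W
Q = ΔT / R_total = 837 / 0.01588

Q ≈ 52700 W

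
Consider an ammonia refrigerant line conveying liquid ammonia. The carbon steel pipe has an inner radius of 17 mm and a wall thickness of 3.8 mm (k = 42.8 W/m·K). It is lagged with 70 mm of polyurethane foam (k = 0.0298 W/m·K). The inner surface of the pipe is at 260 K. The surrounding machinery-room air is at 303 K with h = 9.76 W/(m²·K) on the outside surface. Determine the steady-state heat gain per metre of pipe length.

For a radial system each layer contributes R = ln(r_out/r_in)/(2πkL); films add R = 1/(hA).
R_carbon steel pipe wall = ln(20.8/17)/(2π×42.8×1) = 7.502×10^-4 K/W
R_polyurethane foam = ln(90.8/20.8)/(2π×0.0298×1) = 7.871 K/W
R_outer film = 1/(h_o·2πr_oL) = 1/(9.76×2π×0.0908×1) = 0.1796 K/W
R_total = 8.051 K/W
Q = ΔT/R_total = 43/8.051

q′ ≈ 5.34 W/m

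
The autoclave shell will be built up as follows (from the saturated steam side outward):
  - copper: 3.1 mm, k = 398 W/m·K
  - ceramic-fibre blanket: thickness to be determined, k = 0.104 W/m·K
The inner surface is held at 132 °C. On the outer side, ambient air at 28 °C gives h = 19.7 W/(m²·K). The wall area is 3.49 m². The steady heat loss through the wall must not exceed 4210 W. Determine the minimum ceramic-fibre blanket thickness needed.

Thermal resistances in series:
R_copper = L/(kA) = 0.0031/(398×3.49) = 2.232×10^-6 K/W
R_outer film = 1/(h_o·A) = 1/(19.7×3.49) = 0.01454 K/W
Sum of the known resistances R_other = 0.01455 K/W
Required total resistance R_tot = ΔT/Q_allow = 104/4210 = 0.0247 K/W
R_ceramic-fibre blanket = R_tot − R_other = 0.01016 K/W
L = R·k·A = 0.01016×0.104×3.49

L ≈ 3.69 mm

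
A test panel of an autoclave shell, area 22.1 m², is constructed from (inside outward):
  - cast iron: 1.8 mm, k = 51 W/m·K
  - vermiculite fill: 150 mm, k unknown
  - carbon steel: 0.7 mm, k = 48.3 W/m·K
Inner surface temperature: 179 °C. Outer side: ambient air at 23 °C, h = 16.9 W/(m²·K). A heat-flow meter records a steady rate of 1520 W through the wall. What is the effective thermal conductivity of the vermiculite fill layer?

Thermal resistances in series:
R_cast iron = L/(kA) = 0.0018/(51×22.1) = 1.597×10^-6 K/W
R_carbon steel = L/(kA) = 0.0007/(48.3×22.1) = 6.558×10^-7 K/W
R_outer film = 1/(h_o·A) = 1/(16.9×22.1) = 0.002677 K/W
Sum of known resistances R_other = 0.00268 K/W
Total R = ΔT/Q = 156/1520 = 0.1026 K/W
R_vermiculite fill = R_total − R_other = 0.09995 K/W
k = L/(R·A) = 0.15/(0.09995×22.1)

k ≈ 0.0679 W/(m·K)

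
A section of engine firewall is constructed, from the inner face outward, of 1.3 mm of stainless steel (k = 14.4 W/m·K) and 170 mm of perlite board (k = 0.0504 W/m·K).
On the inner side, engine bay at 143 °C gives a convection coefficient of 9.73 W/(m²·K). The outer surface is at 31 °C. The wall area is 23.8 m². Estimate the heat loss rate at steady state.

Treating each layer as a thermal resistance in series:
R_inner film = 1/(h_i·A) = 1/(9.73×23.8) = 0.004318 K/W
R_stainless steel = L/(kA) = 0.0013/(14.4×23.8) = 3.793×10^-6 K/W
R_perlite board = L/(kA) = 0.17/(0.0504×23.8) = 0.1417 K/W
R_total = 0.146 K/W
Q = ΔT / R_total = 112 / 0.146

Q ≈ 767 W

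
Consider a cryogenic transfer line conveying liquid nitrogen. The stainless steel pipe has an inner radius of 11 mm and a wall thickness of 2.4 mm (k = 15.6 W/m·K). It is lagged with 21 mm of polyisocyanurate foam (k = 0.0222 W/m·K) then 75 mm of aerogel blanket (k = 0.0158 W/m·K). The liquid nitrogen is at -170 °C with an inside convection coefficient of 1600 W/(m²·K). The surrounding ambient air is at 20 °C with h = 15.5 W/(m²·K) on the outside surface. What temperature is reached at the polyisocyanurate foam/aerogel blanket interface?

T ≈ -101 °C

Per-layer cylindrical resistances, series-summed:
R_inner film = 1/(h_i·2πr₁L) = 1/(1600×2π×0.011×1) = 0.009043 K/W
R_stainless steel pipe wall = ln(13.4/11)/(2π×15.6×1) = 0.002014 K/W
R_polyisocyanurate foam = ln(34.4/13.4)/(2π×0.0222×1) = 6.759 K/W
R_aerogel blanket = ln(109.4/34.4)/(2π×0.0158×1) = 11.65 K/W
R_outer film = 1/(h_o·2πr_oL) = 1/(15.5×2π×0.1094×1) = 0.09386 K/W
R_total = 18.52 K/W
Q = ΔT/R_total = 190/18.52
Q = 10.3 W/m
T_interface = T_inner + Q·ΣR(inner→interface) = -170 + 10.3×6.77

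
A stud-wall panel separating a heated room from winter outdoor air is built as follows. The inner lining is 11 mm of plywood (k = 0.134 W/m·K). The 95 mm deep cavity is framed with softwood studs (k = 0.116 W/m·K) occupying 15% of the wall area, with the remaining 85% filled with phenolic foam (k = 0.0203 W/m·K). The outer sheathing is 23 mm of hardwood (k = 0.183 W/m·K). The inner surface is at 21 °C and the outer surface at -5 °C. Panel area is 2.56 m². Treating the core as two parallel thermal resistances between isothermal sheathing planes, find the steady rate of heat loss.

Sheathing layers in series; stud and cavity paths in parallel between them.
R_inner = 0.011/(0.134×2.56) = 0.03207 K/W
R_stud  = 0.095/(0.116×0.15×2.56) = 2.133 K/W
R_cav   = 0.095/(0.0203×0.85×2.56) = 2.151 K/W
1/R_core = 1/R_stud + 1/R_cav → R_core = 1.071 K/W
R_outer = 0.023/(0.183×2.56) = 0.04909 K/W
R_total = 1.152 K/W
Q = ΔT/R_total = 26/1.152

Q ≈ 22.6 W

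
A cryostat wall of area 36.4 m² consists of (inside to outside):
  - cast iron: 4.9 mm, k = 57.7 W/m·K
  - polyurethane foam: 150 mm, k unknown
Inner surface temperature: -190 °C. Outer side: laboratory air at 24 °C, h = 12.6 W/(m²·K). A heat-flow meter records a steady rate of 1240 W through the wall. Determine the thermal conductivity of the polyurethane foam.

Using the resistance-network approach (series):
R_cast iron = L/(kA) = 0.0049/(57.7×36.4) = 2.333×10^-6 K/W
R_outer film = 1/(h_o·A) = 1/(12.6×36.4) = 0.00218 K/W
Sum of known resistances R_other = 0.002183 K/W
Total R = ΔT/Q = 214/1240 = 0.1726 K/W
R_polyurethane foam = R_total − R_other = 0.1704 K/W
k = L/(R·A) = 0.15/(0.1704×36.4)

k ≈ 0.0242 W/(m·K)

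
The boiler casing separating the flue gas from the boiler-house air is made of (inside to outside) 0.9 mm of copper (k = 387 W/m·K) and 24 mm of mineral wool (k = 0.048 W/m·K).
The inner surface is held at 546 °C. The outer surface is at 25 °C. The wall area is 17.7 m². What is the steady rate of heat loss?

Treating each layer as a thermal resistance in series:
R_copper = L/(kA) = 0.0009/(387×17.7) = 1.314×10^-7 K/W
R_mineral wool = L/(kA) = 0.024/(0.048×17.7) = 0.02825 K/W
R_total = 0.02825 K/W
Q = ΔT / R_total = 521 / 0.02825

Q ≈ 18400 W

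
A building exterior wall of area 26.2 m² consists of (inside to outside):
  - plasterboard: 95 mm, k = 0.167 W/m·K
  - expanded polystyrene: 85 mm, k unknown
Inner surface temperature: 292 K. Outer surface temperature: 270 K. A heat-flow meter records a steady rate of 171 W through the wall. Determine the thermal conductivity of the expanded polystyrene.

k ≈ 0.0303 W/(m·K)

Model the wall as resistances in series:
R_plasterboard = L/(kA) = 0.095/(0.167×26.2) = 0.02171 K/W
Sum of known resistances R_other = 0.02171 K/W
Total R = ΔT/Q = 22/171 = 0.1287 K/W
R_expanded polystyrene = R_total − R_other = 0.1069 K/W
k = L/(R·A) = 0.085/(0.1069×26.2)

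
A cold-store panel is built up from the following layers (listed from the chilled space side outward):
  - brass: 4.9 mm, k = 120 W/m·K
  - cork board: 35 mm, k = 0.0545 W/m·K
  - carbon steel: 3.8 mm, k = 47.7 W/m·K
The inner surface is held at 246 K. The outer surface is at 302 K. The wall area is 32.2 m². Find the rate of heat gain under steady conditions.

Q ≈ 2810 W

Model the wall as resistances in series:
R_brass = L/(kA) = 0.0049/(120×32.2) = 1.268×10^-6 K/W
R_cork board = L/(kA) = 0.035/(0.0545×32.2) = 0.01994 K/W
R_carbon steel = L/(kA) = 0.0038/(47.7×32.2) = 2.474×10^-6 K/W
R_total = 0.01995 K/W
Q = ΔT / R_total = 56 / 0.01995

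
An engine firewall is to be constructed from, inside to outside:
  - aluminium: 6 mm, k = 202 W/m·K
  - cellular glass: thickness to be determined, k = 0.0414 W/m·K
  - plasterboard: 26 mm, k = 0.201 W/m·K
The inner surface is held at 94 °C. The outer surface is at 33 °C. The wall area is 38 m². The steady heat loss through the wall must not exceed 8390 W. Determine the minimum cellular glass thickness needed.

L ≈ 6.08 mm

Model the wall as resistances in series:
R_aluminium = L/(kA) = 0.006/(202×38) = 7.817×10^-7 K/W
R_plasterboard = L/(kA) = 0.026/(0.201×38) = 0.003404 K/W
Sum of the known resistances R_other = 0.003405 K/W
Required total resistance R_tot = ΔT/Q_allow = 61/8390 = 0.007271 K/W
R_cellular glass = R_tot − R_other = 0.003866 K/W
L = R·k·A = 0.003866×0.0414×38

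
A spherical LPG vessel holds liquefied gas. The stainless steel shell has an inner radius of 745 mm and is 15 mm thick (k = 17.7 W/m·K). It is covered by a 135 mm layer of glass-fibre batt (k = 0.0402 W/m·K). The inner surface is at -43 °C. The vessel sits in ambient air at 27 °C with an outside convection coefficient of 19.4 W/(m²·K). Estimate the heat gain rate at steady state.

Each spherical layer contributes R = (1/r_i − 1/r_o)/(4πk):
R_stainless steel shell = (1/0.745 − 1/0.76)/(4π×17.7) = 1.191×10^-4 K/W
R_glass-fibre batt = (1/0.76 − 1/0.895)/(4π×0.0402) = 0.3929 K/W
R_outer film = 1/(h·4πr_o²) = 1/(19.4×4π×0.895²) = 0.005121 K/W
R_total = 0.3981 K/W
Q = ΔT/R_total = 70/0.3981

Q ≈ 176 W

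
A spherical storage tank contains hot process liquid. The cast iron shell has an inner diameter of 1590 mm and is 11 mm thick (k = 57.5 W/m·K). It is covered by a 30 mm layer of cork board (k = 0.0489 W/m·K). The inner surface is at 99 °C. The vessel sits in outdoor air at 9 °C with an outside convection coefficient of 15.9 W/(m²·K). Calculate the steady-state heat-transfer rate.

Q ≈ 1130 W

Each spherical layer contributes R = (1/r_i − 1/r_o)/(4πk):
R_cast iron shell = (1/0.795 − 1/0.806)/(4π×57.5) = 2.376×10^-5 K/W
R_cork board = (1/0.806 − 1/0.836)/(4π×0.0489) = 0.07245 K/W
R_outer film = 1/(h·4πr_o²) = 1/(15.9×4π×0.836²) = 0.007161 K/W
R_total = 0.07964 K/W
Q = ΔT/R_total = 90/0.07964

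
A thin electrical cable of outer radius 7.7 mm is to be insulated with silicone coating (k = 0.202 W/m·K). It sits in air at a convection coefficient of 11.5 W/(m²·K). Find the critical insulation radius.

For a cylinder r_cr = k/h = 0.202/11.5
r_cr = 17.6 mm; since the bare radius (7.7 mm) is below r_cr, adding a thin layer of insulation will *increase* heat loss.

r_cr ≈ 17.6 mm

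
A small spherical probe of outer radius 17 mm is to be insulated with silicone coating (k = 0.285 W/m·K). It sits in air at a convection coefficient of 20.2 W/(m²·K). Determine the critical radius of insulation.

For a sphere r_cr = 2k/h = 2×0.285/20.2
r_cr = 28.2 mm; since the bare radius (17 mm) is below r_cr, adding a thin layer of insulation will *increase* heat loss.

r_cr ≈ 28.2 mm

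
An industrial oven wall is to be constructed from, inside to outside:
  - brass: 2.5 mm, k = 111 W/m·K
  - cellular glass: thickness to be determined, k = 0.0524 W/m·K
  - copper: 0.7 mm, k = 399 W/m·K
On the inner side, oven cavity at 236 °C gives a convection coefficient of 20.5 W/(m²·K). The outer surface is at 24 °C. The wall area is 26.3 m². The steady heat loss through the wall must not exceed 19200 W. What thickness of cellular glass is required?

Model the wall as resistances in series:
R_inner film = 1/(h_i·A) = 1/(20.5×26.3) = 0.001855 K/W
R_brass = L/(kA) = 0.0025/(111×26.3) = 8.564×10^-7 K/W
R_copper = L/(kA) = 0.0007/(399×26.3) = 6.671×10^-8 K/W
Sum of the known resistances R_other = 0.001856 K/W
Required total resistance R_tot = ΔT/Q_allow = 212/19200 = 0.01104 K/W
R_cellular glass = R_tot − R_other = 0.009186 K/W
L = R·k·A = 0.009186×0.0524×26.3

L ≈ 12.7 mm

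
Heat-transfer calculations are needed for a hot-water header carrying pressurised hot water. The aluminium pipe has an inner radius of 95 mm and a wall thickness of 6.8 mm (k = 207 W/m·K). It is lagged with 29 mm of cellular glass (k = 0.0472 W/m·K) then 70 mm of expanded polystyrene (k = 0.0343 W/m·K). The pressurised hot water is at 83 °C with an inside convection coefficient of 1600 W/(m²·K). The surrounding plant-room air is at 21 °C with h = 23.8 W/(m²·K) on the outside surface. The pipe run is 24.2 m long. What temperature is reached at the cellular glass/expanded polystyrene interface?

T ≈ 64.7 °C

Cylindrical conduction, so R = ln(r₂/r₁)/(2πkL) per layer, in series:
R_inner film = 1/(h_i·2πr₁L) = 1/(1600×2π×0.095×24.2) = 4.327×10^-5 K/W
R_aluminium pipe wall = ln(101.8/95)/(2π×207×24.2) = 2.196×10^-6 K/W
R_cellular glass = ln(130.8/101.8)/(2π×0.0472×24.2) = 0.03493 K/W
R_expanded polystyrene = ln(200.8/130.8)/(2π×0.0343×24.2) = 0.08219 K/W
R_outer film = 1/(h_o·2πr_oL) = 1/(23.8×2π×0.2008×24.2) = 0.001376 K/W
R_total = 0.1185 K/W
Q = ΔT/R_total = 62/0.1185
Q = 523 W
T_interface = T_inner − Q·ΣR(inner→interface) = 83 − 523×0.03497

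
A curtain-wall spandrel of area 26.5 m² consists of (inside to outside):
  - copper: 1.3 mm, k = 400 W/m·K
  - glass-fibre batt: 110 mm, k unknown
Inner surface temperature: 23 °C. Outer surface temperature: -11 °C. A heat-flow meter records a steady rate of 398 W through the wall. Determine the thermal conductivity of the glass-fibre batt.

k ≈ 0.0486 W/(m·K)

Model the wall as resistances in series:
R_copper = L/(kA) = 0.0013/(400×26.5) = 1.226×10^-7 K/W
Sum of known resistances R_other = 1.226×10^-7 K/W
Total R = ΔT/Q = 34/398 = 0.08543 K/W
R_glass-fibre batt = R_total − R_other = 0.08543 K/W
k = L/(R·A) = 0.11/(0.08543×26.5)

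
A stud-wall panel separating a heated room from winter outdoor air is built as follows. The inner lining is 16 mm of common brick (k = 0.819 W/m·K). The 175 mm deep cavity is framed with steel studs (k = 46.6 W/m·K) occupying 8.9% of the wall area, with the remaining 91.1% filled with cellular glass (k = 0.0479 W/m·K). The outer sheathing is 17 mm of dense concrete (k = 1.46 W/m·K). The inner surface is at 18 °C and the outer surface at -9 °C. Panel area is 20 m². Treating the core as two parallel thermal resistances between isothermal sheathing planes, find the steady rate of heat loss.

Q ≈ 7400 W

Sheathing layers in series; stud and cavity paths in parallel between them.
R_inner = 0.016/(0.819×20) = 9.768×10^-4 K/W
R_stud  = 0.175/(46.6×0.089×20) = 0.00211 K/W
R_cav   = 0.175/(0.0479×0.911×20) = 0.2005 K/W
1/R_core = 1/R_stud + 1/R_cav → R_core = 0.002088 K/W
R_outer = 0.017/(1.46×20) = 5.822×10^-4 K/W
R_total = 0.003647 K/W
Q = ΔT/R_total = 27/0.003647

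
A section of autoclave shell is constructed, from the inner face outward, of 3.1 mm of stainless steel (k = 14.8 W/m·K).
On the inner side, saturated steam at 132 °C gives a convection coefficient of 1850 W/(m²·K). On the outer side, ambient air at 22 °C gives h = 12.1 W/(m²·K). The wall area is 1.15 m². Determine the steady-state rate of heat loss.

Series thermal resistances:
R_inner film = 1/(h_i·A) = 1/(1850×1.15) = 4.7×10^-4 K/W
R_stainless steel = L/(kA) = 0.0031/(14.8×1.15) = 1.821×10^-4 K/W
R_outer film = 1/(h_o·A) = 1/(12.1×1.15) = 0.07186 K/W
R_total = 0.07252 K/W
Q = ΔT / R_total = 110 / 0.07252

Q ≈ 1520 W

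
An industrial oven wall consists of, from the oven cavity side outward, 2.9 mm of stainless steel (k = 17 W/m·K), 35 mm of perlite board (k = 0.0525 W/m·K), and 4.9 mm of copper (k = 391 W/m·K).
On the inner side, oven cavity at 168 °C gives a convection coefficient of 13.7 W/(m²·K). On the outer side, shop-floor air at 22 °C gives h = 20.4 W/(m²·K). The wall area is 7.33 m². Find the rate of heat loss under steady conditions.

Series thermal resistances:
R_inner film = 1/(h_i·A) = 1/(13.7×7.33) = 0.009958 K/W
R_stainless steel = L/(kA) = 0.0029/(17×7.33) = 2.327×10^-5 K/W
R_perlite board = L/(kA) = 0.035/(0.0525×7.33) = 0.09095 K/W
R_copper = L/(kA) = 0.0049/(391×7.33) = 1.71×10^-6 K/W
R_outer film = 1/(h_o·A) = 1/(20.4×7.33) = 0.006688 K/W
R_total = 0.1076 K/W
Q = ΔT / R_total = 146 / 0.1076

Q ≈ 1360 W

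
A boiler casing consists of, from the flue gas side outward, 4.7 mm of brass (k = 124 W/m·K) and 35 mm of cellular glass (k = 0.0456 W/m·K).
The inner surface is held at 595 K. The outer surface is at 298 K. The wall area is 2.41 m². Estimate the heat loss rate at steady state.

Treating each layer as a thermal resistance in series:
R_brass = L/(kA) = 0.0047/(124×2.41) = 1.573×10^-5 K/W
R_cellular glass = L/(kA) = 0.035/(0.0456×2.41) = 0.3185 K/W
R_total = 0.3185 K/W
Q = ΔT / R_total = 297 / 0.3185

Q ≈ 933 W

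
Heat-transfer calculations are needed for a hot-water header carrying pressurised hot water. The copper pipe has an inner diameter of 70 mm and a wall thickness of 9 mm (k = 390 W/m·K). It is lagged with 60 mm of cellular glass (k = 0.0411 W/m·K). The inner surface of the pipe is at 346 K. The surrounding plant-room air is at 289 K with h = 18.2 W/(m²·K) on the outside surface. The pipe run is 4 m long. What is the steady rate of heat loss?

Radial resistances (cylindrical: R_cond = ln(r_o/r_i)/(2πkL), R_conv = 1/(h·2πrL)):
R_copper pipe wall = ln(44/35)/(2π×390×4) = 2.335×10^-5 K/W
R_cellular glass = ln(104/44)/(2π×0.0411×4) = 0.8328 K/W
R_outer film = 1/(h_o·2πr_oL) = 1/(18.2×2π×0.104×4) = 0.02102 K/W
R_total = 0.8538 K/W
Q = ΔT/R_total = 57/0.8538

Q ≈ 66.8 W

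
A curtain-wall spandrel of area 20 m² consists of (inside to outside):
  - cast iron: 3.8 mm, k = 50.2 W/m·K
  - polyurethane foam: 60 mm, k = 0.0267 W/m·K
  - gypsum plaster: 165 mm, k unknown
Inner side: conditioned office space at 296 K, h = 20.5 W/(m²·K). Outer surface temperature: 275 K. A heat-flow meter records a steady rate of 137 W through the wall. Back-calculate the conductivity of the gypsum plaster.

k ≈ 0.214 W/(m·K)

Series thermal resistances:
R_inner film = 1/(h_i·A) = 1/(20.5×20) = 0.002439 K/W
R_cast iron = L/(kA) = 0.0038/(50.2×20) = 3.785×10^-6 K/W
R_polyurethane foam = L/(kA) = 0.06/(0.0267×20) = 0.1124 K/W
Sum of known resistances R_other = 0.1148 K/W
Total R = ΔT/Q = 21/137 = 0.1533 K/W
R_gypsum plaster = R_total − R_other = 0.03848 K/W
k = L/(R·A) = 0.165/(0.03848×20)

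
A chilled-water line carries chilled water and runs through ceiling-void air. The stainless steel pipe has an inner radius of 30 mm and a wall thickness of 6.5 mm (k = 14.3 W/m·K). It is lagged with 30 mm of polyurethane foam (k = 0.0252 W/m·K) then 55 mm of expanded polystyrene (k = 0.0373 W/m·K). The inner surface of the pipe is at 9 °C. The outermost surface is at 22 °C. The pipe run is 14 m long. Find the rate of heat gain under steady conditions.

Radial resistances (cylindrical: R_cond = ln(r_o/r_i)/(2πkL), R_conv = 1/(h·2πrL)):
R_stainless steel pipe wall = ln(36.5/30)/(2π×14.3×14) = 1.559×10^-4 K/W
R_polyurethane foam = ln(66.5/36.5)/(2π×0.0252×14) = 0.2706 K/W
R_expanded polystyrene = ln(121.5/66.5)/(2π×0.0373×14) = 0.1837 K/W
R_total = 0.4545 K/W
Q = ΔT/R_total = 13/0.4545

Q ≈ 28.6 W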